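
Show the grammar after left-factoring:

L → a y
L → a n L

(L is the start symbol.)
L → a L'
L' → y
L' → n L

Left-factoring transforms A → αβ₁ | αβ₂ into A → αA' and A' → β₁ | β₂
(α is the longest common prefix among the alternatives). Repeat until
no nonterminal has two alternatives with a common prefix.

Round 1: L has alternatives sharing prefix 'a'. Introduce L': L → a L'
  Add: L' → y
  Add: L' → n L

No remaining common prefixes — done.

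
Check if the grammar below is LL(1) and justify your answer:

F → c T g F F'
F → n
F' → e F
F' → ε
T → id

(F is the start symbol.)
A grammar is LL(1) if for each non-terminal N with multiple productions, the predict sets of those productions are pairwise disjoint, where PREDICT(N → α) = (FIRST(α) \ {ε}) ∪ (FOLLOW(N) if α ⇒* ε).

Relevant sets:
  FOLLOW(F') = { $, 'e' }

For F:
  PREDICT(F → c T g F F') = { 'c' }
  PREDICT(F → n) = { 'n' }
For F':
  PREDICT(F' → e F) = { 'e' }
  PREDICT(F' → ε) = { $, 'e' }
T has a single production, so nothing to check there.

Conflict found: Predict set conflict for F': { 'e' }
The grammar is NOT LL(1).

Answer: No. Predict set conflict for F': { 'e' }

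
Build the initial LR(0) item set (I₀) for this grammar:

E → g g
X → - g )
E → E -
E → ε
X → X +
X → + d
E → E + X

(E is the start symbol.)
First, augment the grammar with E' → E
I₀ = CLOSURE({ [E' → . E] }):
  [E' → . E] has the dot before E: add [E → . g g], [E → . E -], [E → .], [E → . E + X]
No further items can be added.

I₀ = { [E → . E + X], [E → . E -], [E → . g g], [E → .], [E' → . E] }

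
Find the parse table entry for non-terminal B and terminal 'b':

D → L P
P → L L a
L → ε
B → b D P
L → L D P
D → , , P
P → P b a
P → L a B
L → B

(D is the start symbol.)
To find M[B, 'b'], we find productions for B where 'b' is in the predict set (PREDICT(N → α) = (FIRST(α) \ {ε}) ∪ (FOLLOW(N) if α ⇒* ε)).

B → b D P: PREDICT = { 'b' }
  'b' is in predict set, so this production goes in M[B, 'b']

M[B, 'b'] = B → b D P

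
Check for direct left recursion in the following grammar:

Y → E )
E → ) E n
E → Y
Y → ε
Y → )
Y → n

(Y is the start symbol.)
Direct left recursion occurs when N → N α for some non-terminal N (the right-hand side begins with the left-hand side itself).

Y → E ): starts with E
E → ) E n: starts with ')'
E → Y: starts with Y
Y → ε: starts with ε
Y → ): starts with ')'
Y → n: starts with n

No direct left recursion found.

Answer: No direct left recursion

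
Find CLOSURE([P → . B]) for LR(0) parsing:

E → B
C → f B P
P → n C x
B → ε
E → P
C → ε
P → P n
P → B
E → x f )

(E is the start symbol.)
{ [B → .], [P → . B] }

To compute CLOSURE, for each item [A → α.Bβ] where B is a non-terminal, add [B → .γ] for all productions B → γ; repeat for the newly added items until nothing changes.

Start with: [P → . B]
  [P → . B] has the dot before B: add [B → .]
No further items can be added.

CLOSURE = { [B → .], [P → . B] }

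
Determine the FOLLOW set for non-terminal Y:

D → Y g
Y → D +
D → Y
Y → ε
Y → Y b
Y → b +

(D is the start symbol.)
To compute FOLLOW(Y), find every occurrence of Y on a right-hand side N → α Y β: add FIRST(β) \ {ε}, and if β is empty or nullable also add FOLLOW(N). Iterate to a fixed point.

In D → Y g: Y is followed by g, add FIRST(g) \ {ε} = { 'g' }
In D → Y: Y is at the end, add FOLLOW(D)
In Y → Y b: Y is followed by b, add FIRST(b) \ {ε} = { 'b' }

The FOLLOW sets referred to above (computed the same way, to a fixed point):
  FOLLOW(D) = { $, '+' }

Taking the union: FOLLOW(Y) = { $, '+', 'b', 'g' }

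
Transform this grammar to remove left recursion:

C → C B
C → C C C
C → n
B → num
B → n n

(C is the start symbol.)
C → n C'
C' → B C'
C' → C C C'
C' → ε
B → num
B → n n

C is directly left-recursive. The standard transformation for
  A → A α₁ | ... | A α_m | β₁ | ... | β_n
is
  A  → β₁ A' | ... | β_n A'
  A' → α₁ A' | ... | α_m A' | ε

C → n becomes C → n C'
C → C B becomes C' → B C'
C → C C C becomes C' → C C C'
Add C' → ε

Productions for other non-terminals are unchanged:
  B → num
  B → n n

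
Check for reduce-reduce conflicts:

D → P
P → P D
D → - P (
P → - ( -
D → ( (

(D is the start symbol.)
No reduce-reduce conflicts

A reduce-reduce conflict occurs when an LR(0) state has two complete items [A → α .] and [B → β .] — both call for a reduction, and with no lookahead the parser cannot choose between them.

Augment with D' → D and build the canonical LR(0) collection (I0 = CLOSURE({[D' → . D]}), then GOTO on every symbol after a dot until no new states appear). It has 12 states:
  I0: { [D → . ( (], [D → . - P (], [D → . P], [D' → . D], [P → . - ( -], [P → . P D] }  — shift
  I1: { [D → ( . (] }  — shift
  I2: { [D → - . P (], [P → - . ( -], [P → . - ( -], [P → . P D] }  — shift
  I3: { [D' → D .] }  — accept
  I4: { [D → . ( (], [D → . - P (], [D → . P], [D → P .], [P → . - ( -], [P → . P D], [P → P . D] }  — shift, reduce
  I5: { [P → P D .] }  — reduce
  I6: { [P → - ( . -] }  — shift
  I7: { [P → - . ( -] }  — shift
  I8: { [D → - P . (], [D → . ( (], [D → . - P (], [D → . P], [P → . - ( -], [P → . P D], [P → P . D] }  — shift
  I9: { [D → ( . (], [D → - P ( .] }  — shift, reduce
  I10: { [D → ( ( .] }  — reduce
  I11: { [P → - ( - .] }  — reduce

No state contains more than one complete item.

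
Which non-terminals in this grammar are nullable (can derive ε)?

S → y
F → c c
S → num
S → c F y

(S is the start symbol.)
A non-terminal is nullable if it can derive ε (the empty string): either it has an ε-production, or it has a production whose right-hand side consists entirely of nullable non-terminals.

There are no ε-productions, so no non-terminal can derive ε.
No non-terminals are nullable.

Answer: None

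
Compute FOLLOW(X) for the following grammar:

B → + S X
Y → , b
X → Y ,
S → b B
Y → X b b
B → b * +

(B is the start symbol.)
{ $, ',', 'b' }

To compute FOLLOW(X), find every occurrence of X on a right-hand side N → α X β: add FIRST(β) \ {ε}, and if β is empty or nullable also add FOLLOW(N). Iterate to a fixed point.

In B → + S X: X is at the end, add FOLLOW(B)
In Y → X b b: X is followed by b b, add FIRST(b b) \ {ε} = { 'b' }

The FOLLOW sets referred to above (computed the same way, to a fixed point):
  FOLLOW(B) = { $, ',' }

Taking the union: FOLLOW(X) = { $, ',', 'b' }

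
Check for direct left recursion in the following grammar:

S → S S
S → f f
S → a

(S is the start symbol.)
Yes, S is left-recursive

S → S S: LEFT RECURSIVE (starts with S)
S → f f: starts with f
S → a: starts with a

The grammar has direct left recursion on: S.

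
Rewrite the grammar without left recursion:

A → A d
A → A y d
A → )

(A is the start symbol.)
A → ) A'
A' → d A'
A' → y d A'
A' → ε

A is directly left-recursive. The standard transformation for
  A → A α₁ | ... | A α_m | β₁ | ... | β_n
is
  A  → β₁ A' | ... | β_n A'
  A' → α₁ A' | ... | α_m A' | ε

A → ) becomes A → ) A'
A → A d becomes A' → d A'
A → A y d becomes A' → y d A'
Add A' → ε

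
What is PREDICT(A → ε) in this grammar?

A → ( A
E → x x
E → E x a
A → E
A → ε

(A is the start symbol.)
PREDICT(A → ε) = (FIRST(RHS) \ {ε}) ∪ (FOLLOW(A) if ε ∈ FIRST(RHS), i.e. RHS ⇒* ε)
The right-hand side is ε (FIRST(ε) = { ε }), so the predict set is FOLLOW(A) = { $ }
PREDICT(A → ε) = { $ }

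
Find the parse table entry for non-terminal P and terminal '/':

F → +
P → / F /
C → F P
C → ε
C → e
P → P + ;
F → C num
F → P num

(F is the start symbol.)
To find M[P, '/'], we find productions for P where '/' is in the predict set (PREDICT(N → α) = (FIRST(α) \ {ε}) ∪ (FOLLOW(N) if α ⇒* ε)).

Relevant sets:
  FIRST(P) = { '/' }

P → / F /: PREDICT = { '/' }
  '/' is in predict set, so this production goes in M[P, '/']
P → P + ;: PREDICT = { '/' }
  '/' is in predict set, so this production goes in M[P, '/']

M[P, '/'] = P → / F /, P → P + ;  (a multiply-defined cell — the grammar is not LL(1))

Answer: P → / F /, P → P + ;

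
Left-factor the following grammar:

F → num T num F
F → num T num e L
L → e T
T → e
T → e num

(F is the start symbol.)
Left-factoring transforms A → αβ₁ | αβ₂ into A → αA' and A' → β₁ | β₂
(α is the longest common prefix among the alternatives). Repeat until
no nonterminal has two alternatives with a common prefix.

Round 1: F has alternatives sharing prefix 'num T num'. Introduce F': F → num T num F'
  Add: F' → F
  Add: F' → e L

Round 2: T has alternatives sharing prefix 'e'. Introduce T': T → e T'
  Add: T' → ε
  Add: T' → num

No remaining common prefixes — done.

Resulting grammar:
F → num T num F'
F' → F
F' → e L
L → e T
T → e T'
T' → ε
T' → num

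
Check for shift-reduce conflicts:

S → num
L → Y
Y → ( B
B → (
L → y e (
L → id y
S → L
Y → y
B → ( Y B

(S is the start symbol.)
A shift-reduce conflict occurs when an LR(0) state has both:
  - a complete (reduce) item [A → α .] (dot at the end), and
  - a shift item [B → β . c γ] (dot before a terminal).

Augment with S' → S and build the canonical LR(0) collection (I0 = CLOSURE({[S' → . S]}), then GOTO on every symbol after a dot until no new states appear). It has 16 states:
  I0: { [L → . Y], [L → . id y], [L → . y e (], [S → . L], [S → . num], [S' → . S], [Y → . ( B], [Y → . y] }  — shift
  I1: { [B → . ( Y B], [B → . (], [Y → ( . B] }  — shift
  I2: { [S → L .] }  — reduce
  I3: { [S' → S .] }  — accept
  I4: { [L → Y .] }  — reduce
  I5: { [L → id . y] }  — shift
  I6: { [S → num .] }  — reduce
  I7: { [L → y . e (], [Y → y .] }  — shift, reduce
  I8: { [L → y e . (] }  — shift
  I9: { [L → y e ( .] }  — reduce
  I10: { [L → id y .] }  — reduce
  I11: { [B → ( . Y B], [B → ( .], [Y → . ( B], [Y → . y] }  — shift, reduce
  I12: { [Y → ( B .] }  — reduce
  I13: { [B → ( Y . B], [B → . ( Y B], [B → . (] }  — shift
  I14: { [Y → y .] }  — reduce
  I15: { [B → ( Y B .] }  — reduce

I7 contains reduce item [Y → y .] and shift item [L → y . e (] — shift-reduce conflict.
I11 contains reduce item [B → ( .] and shift items [Y → . ( B], [Y → . y] — shift-reduce conflict.

Answer: Yes — I7: [Y → y .] vs [L → y . e (]; I11: [B → ( .] vs [Y → . ( B]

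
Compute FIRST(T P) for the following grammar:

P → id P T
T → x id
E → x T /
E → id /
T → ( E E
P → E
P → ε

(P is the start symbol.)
FIRST sets of the non-terminals involved (from the grammar, by fixed-point iteration):
  FIRST(T) = { '(', 'x' }

To compute FIRST(T P), process the symbols left to right:
Symbol T is a non-terminal. Add FIRST(T) \ {ε} = { '(', 'x' }
T is not nullable (ε ∉ FIRST(T)), so stop here.
FIRST(T P) = { '(', 'x' }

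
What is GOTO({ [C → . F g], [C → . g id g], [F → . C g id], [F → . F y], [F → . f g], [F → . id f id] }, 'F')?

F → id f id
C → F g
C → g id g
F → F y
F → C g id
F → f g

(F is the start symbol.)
GOTO(I, 'F') = CLOSURE({ [A → αX.β] : [A → α.Xβ] ∈ I, X = 'F' })

Items with dot before 'F', with the dot advanced:
  [C → . F g] → [C → F . g]
  [F → . F y] → [F → F . y]
Closure adds nothing (no advanced item has the dot before a non-terminal).

GOTO = { [C → F . g], [F → F . y] }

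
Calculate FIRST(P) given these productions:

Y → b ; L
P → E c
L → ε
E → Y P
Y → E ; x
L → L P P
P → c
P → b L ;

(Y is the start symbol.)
To compute FIRST(P), examine every production with P on the left-hand side, reading each right-hand side left to right until a non-nullable symbol is reached.

FIRST sets of the other non-terminals involved (by the same procedure, iterated to a fixed point):
  FIRST(E) = { 'b' }

From P → E c:
  - E is a non-terminal: add FIRST(E) \ {ε} = { 'b' }
    E is not nullable, so stop
From P → c:
  - c is a terminal: add 'c' and stop
From P → b L ;:
  - b is a terminal: add 'b' and stop

Collecting: FIRST(P) = { 'b', 'c' }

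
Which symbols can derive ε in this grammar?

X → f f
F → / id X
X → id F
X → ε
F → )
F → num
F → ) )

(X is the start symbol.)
ε-productions: X → ε
So X is immediately nullable.
No further non-terminal can be added: every production for the remaining non-terminals contains a terminal or a non-nullable non-terminal.
Nullable = { 'X' }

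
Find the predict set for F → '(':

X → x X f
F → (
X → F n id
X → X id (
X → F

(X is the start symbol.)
PREDICT(F → '(') = (FIRST(RHS) \ {ε}) ∪ (FOLLOW(F) if ε ∈ FIRST(RHS), i.e. RHS ⇒* ε)
FIRST('(') = { '(' }
ε ∉ FIRST('('), so FOLLOW(F) is not added.
PREDICT(F → '(') = { '(' }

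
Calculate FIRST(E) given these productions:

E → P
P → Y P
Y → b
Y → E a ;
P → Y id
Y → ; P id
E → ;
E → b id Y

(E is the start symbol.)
{ ';', 'b' }

FIRST sets of the other non-terminals involved (by the same procedure, iterated to a fixed point):
  FIRST(P) = { ';', 'b' }

From E → P:
  - P is a non-terminal: add FIRST(P) \ {ε} = { ';', 'b' }
    P is not nullable, so stop
From E → ;:
  - ';' is a terminal: add ';' and stop
From E → b id Y:
  - b is a terminal: add 'b' and stop

Collecting: FIRST(E) = { ';', 'b' }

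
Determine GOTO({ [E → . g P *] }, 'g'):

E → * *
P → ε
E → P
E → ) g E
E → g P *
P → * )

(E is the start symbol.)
{ [E → g . P *], [P → . * )], [P → .] }

GOTO(I, 'g') = CLOSURE({ [A → αX.β] : [A → α.Xβ] ∈ I, X = 'g' })

Items with dot before 'g', with the dot advanced:
  [E → . g P *] → [E → g . P *]
Closure of the advanced items:
  [E → g . P *] has the dot before P: add [P → .], [P → . * )]

GOTO = { [E → g . P *], [P → . * )], [P → .] }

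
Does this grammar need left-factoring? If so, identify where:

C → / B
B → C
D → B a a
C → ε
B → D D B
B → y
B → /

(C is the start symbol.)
No, left-factoring is not needed

Left-factoring is needed when two productions for the same non-terminal
share a common prefix on the right-hand side.

Productions for C:
  C → / B
  C → ε
Productions for B:
  B → C
  B → D D B
  B → y
  B → /

No common prefixes found.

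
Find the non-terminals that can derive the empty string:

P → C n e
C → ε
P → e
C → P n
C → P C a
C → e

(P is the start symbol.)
A non-terminal is nullable if it can derive ε (the empty string): either it has an ε-production, or it has a production whose right-hand side consists entirely of nullable non-terminals.

ε-productions: C → ε
So C is immediately nullable.
No further non-terminal can be added: every production for the remaining non-terminals contains a terminal or a non-nullable non-terminal.
Nullable = { 'C' }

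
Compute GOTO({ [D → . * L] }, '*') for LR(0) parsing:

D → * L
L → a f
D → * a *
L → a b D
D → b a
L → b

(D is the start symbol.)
GOTO(I, '*') = CLOSURE({ [A → αX.β] : [A → α.Xβ] ∈ I, X = '*' })

Items with dot before '*', with the dot advanced:
  [D → . * L] → [D → * . L]
Closure of the advanced items:
  [D → * . L] has the dot before L: add [L → . a f], [L → . a b D], [L → . b]

GOTO = { [D → * . L], [L → . a b D], [L → . a f], [L → . b] }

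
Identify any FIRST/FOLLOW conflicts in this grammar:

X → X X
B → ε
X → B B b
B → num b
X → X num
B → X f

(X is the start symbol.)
A FIRST/FOLLOW conflict occurs when a non-terminal N has a nullable alternative N → β (β ⇒* ε) and another alternative N → α with FIRST(α) ∩ FOLLOW(N) ≠ ∅: on such a lookahead the parser cannot decide between expanding α and letting N vanish via β.

Nullable non-terminals: B.
FIRST sets used below: FIRST(X) = { 'b', 'num' }

B: nullable alternative(s) B → ε; FOLLOW(B) = { 'b', 'num' }
  B → ε: FIRST \ {ε} = { } — this is the only nullable alternative, skip
  B → num b: FIRST \ {ε} = { 'num' } — overlaps FOLLOW(B) on { 'num' }: CONFLICT
  B → X f: FIRST \ {ε} = { 'b', 'num' } — overlaps FOLLOW(B) on { 'b', 'num' }: CONFLICT

X has no nullable alternative, so no FIRST/FOLLOW check is needed there.

So the grammar has 2 FIRST/FOLLOW conflicts (marked CONFLICT above).

Answer: Yes. B → num b with FOLLOW(B) on { 'num' }; B → X f with FOLLOW(B) on { 'b', 'num' }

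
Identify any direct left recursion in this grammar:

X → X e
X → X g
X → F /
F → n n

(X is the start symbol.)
X → X e: LEFT RECURSIVE (starts with X)
X → X g: LEFT RECURSIVE (starts with X)
X → F /: starts with F
F → n n: starts with n

The grammar has direct left recursion on: X.

Answer: Yes, X is left-recursive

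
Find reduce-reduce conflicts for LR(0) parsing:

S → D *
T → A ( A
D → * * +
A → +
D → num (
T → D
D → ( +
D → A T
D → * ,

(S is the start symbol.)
Yes — I14: [A → + .] vs [D → ( + .]

Augment with S' → S and build the canonical LR(0) collection (I0 = CLOSURE({[S' → . S]}), then GOTO on every symbol after a dot until no new states appear). It has 20 states:
  I0: { [A → . +], [D → . ( +], [D → . * * +], [D → . * ,], [D → . A T], [D → . num (], [S → . D *], [S' → . S] }  — shift
  I1: { [D → ( . +] }  — shift
  I2: { [D → * . * +], [D → * . ,] }  — shift
  I3: { [A → + .] }  — reduce
  I4: { [A → . +], [D → . ( +], [D → . * * +], [D → . * ,], [D → . A T], [D → . num (], [D → A . T], [T → . A ( A], [T → . D] }  — shift
  I5: { [S → D . *] }  — shift
  I6: { [S' → S .] }  — accept
  I7: { [D → num . (] }  — shift
  I8: { [D → num ( .] }  — reduce
  I9: { [S → D * .] }  — reduce
  I10: { [A → . +], [D → . ( +], [D → . * * +], [D → . * ,], [D → . A T], [D → . num (], [D → A . T], [T → . A ( A], [T → . D], [T → A . ( A] }  — shift
  I11: { [T → D .] }  — reduce
  I12: { [D → A T .] }  — reduce
  I13: { [A → . +], [D → ( . +], [T → A ( . A] }  — shift
  I14: { [A → + .], [D → ( + .] }  — 2 reduces
  I15: { [T → A ( A .] }  — reduce
  I16: { [D → * * . +] }  — shift
  I17: { [D → * , .] }  — reduce
  I18: { [D → * * + .] }  — reduce
  I19: { [D → ( + .] }  — reduce

I14 contains complete items [A → + .], [D → ( + .] — reduce-reduce conflict.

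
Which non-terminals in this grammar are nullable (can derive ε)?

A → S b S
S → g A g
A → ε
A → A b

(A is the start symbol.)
{ 'A' }

ε-productions: A → ε
So A is immediately nullable.
No further non-terminal can be added: every production for the remaining non-terminals contains a terminal or a non-nullable non-terminal.
Nullable = { 'A' }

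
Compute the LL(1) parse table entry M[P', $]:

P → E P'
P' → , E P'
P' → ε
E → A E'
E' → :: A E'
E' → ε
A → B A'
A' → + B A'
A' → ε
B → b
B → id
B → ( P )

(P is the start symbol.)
To find M[P', $], we find productions for P' where $ is in the predict set (PREDICT(N → α) = (FIRST(α) \ {ε}) ∪ (FOLLOW(N) if α ⇒* ε)).

Relevant sets:
  FOLLOW(P') = { $, ')' }

P' → , E P': PREDICT = { ',' }
P' → ε: PREDICT = { $, ')' }
  $ is in predict set, so this production goes in M[P', $]

M[P', $] = P' → ε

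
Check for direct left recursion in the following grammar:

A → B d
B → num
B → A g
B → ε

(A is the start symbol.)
No direct left recursion

Direct left recursion occurs when N → N α for some non-terminal N (the right-hand side begins with the left-hand side itself).

A → B d: starts with B
B → num: starts with num
B → A g: starts with A
B → ε: starts with ε

No direct left recursion found.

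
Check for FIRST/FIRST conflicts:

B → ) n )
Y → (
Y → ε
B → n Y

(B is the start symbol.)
No FIRST/FIRST conflicts.

A FIRST/FIRST conflict occurs when two productions N → α and N → β for the same non-terminal have FIRST(α) ∩ FIRST(β) ≠ ∅ (with ε ∈ FIRST of a nullable right-hand side, so two nullable alternatives also conflict).

Productions for B:
  B → ) n ): FIRST = { ')' }
  B → n Y: FIRST = { 'n' }
Productions for Y:
  Y → (: FIRST = { '(' }
  Y → ε: FIRST = { ε }

All alternatives of each non-terminal have pairwise disjoint FIRST sets.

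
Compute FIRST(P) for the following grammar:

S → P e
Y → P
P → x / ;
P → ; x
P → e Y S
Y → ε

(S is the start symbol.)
{ ';', 'e', 'x' }

To compute FIRST(P), examine every production with P on the left-hand side, reading each right-hand side left to right until a non-nullable symbol is reached.

From P → x / ;:
  - x is a terminal: add 'x' and stop
From P → ; x:
  - ';' is a terminal: add ';' and stop
From P → e Y S:
  - e is a terminal: add 'e' and stop

Collecting: FIRST(P) = { ';', 'e', 'x' }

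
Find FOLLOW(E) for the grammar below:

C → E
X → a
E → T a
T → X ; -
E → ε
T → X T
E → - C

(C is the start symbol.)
{ $ }

To compute FOLLOW(E), find every occurrence of E on a right-hand side N → α E β: add FIRST(β) \ {ε}, and if β is empty or nullable also add FOLLOW(N). Iterate to a fixed point.

In C → E: E is at the end, add FOLLOW(C)

The FOLLOW sets referred to above (computed the same way, to a fixed point):
  FOLLOW(C) = { $ }

Taking the union: FOLLOW(E) = { $ }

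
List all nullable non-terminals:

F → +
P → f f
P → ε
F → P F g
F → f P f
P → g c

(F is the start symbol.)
{ 'P' }

A non-terminal is nullable if it can derive ε (the empty string): either it has an ε-production, or it has a production whose right-hand side consists entirely of nullable non-terminals.

ε-productions: P → ε
So P is immediately nullable.
No further non-terminal can be added: every production for the remaining non-terminals contains a terminal or a non-nullable non-terminal.
Nullable = { 'P' }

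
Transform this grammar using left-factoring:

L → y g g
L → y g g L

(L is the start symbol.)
Left-factoring transforms A → αβ₁ | αβ₂ into A → αA' and A' → β₁ | β₂
(α is the longest common prefix among the alternatives). Repeat until
no nonterminal has two alternatives with a common prefix.

Round 1: L has alternatives sharing prefix 'y g g'. Introduce L': L → y g g L'
  Add: L' → ε
  Add: L' → L

No remaining common prefixes — done.

Resulting grammar:
L → y g g L'
L' → ε
L' → L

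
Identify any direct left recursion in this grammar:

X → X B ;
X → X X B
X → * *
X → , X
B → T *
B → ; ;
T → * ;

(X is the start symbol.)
Yes, X is left-recursive

Direct left recursion occurs when N → N α for some non-terminal N (the right-hand side begins with the left-hand side itself).

X → X B ;: LEFT RECURSIVE (starts with X)
X → X X B: LEFT RECURSIVE (starts with X)
X → * *: starts with '*'
X → , X: starts with ','
B → T *: starts with T
B → ; ;: starts with ';'
T → * ;: starts with '*'

The grammar has direct left recursion on: X.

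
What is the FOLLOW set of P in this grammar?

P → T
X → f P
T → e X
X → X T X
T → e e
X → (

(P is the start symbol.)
{ $, '(', 'e', 'f' }

To compute FOLLOW(P), find every occurrence of P on a right-hand side N → α P β: add FIRST(β) \ {ε}, and if β is empty or nullable also add FOLLOW(N). Iterate to a fixed point.

P is the start symbol, so $ ∈ FOLLOW(P).
In X → f P: P is at the end, add FOLLOW(X)

The FOLLOW sets referred to above (computed the same way, to a fixed point):
  FOLLOW(X) = { $, '(', 'e', 'f' }

Taking the union: FOLLOW(P) = { $, '(', 'e', 'f' }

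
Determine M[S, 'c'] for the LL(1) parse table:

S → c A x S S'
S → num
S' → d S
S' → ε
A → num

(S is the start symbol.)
To find M[S, 'c'], we find productions for S where 'c' is in the predict set (PREDICT(N → α) = (FIRST(α) \ {ε}) ∪ (FOLLOW(N) if α ⇒* ε)).

S → c A x S S': PREDICT = { 'c' }
  'c' is in predict set, so this production goes in M[S, 'c']
S → num: PREDICT = { 'num' }

M[S, 'c'] = S → c A x S S'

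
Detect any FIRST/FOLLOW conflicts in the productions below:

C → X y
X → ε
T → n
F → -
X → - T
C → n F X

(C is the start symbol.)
A FIRST/FOLLOW conflict occurs when a non-terminal N has a nullable alternative N → β (β ⇒* ε) and another alternative N → α with FIRST(α) ∩ FOLLOW(N) ≠ ∅: on such a lookahead the parser cannot decide between expanding α and letting N vanish via β.

Nullable non-terminals: X.

X: nullable alternative(s) X → ε; FOLLOW(X) = { $, 'y' }
  X → ε: FIRST \ {ε} = { } — this is the only nullable alternative, skip
  X → - T: FIRST \ {ε} = { '-' } — disjoint from FOLLOW(X)

C, F, T have no nullable alternative, so no FIRST/FOLLOW check is needed there.

No FIRST/FOLLOW conflicts found.

Answer: No FIRST/FOLLOW conflicts.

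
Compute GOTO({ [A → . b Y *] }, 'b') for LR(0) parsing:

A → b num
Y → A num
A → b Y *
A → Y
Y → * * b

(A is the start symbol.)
{ [A → . Y], [A → . b Y *], [A → . b num], [A → b . Y *], [Y → . * * b], [Y → . A num] }

GOTO(I, 'b') = CLOSURE({ [A → αX.β] : [A → α.Xβ] ∈ I, X = 'b' })

Items with dot before 'b', with the dot advanced:
  [A → . b Y *] → [A → b . Y *]
Closure of the advanced items:
  [A → b . Y *] has the dot before Y: add [Y → . A num], [Y → . * * b]
  [Y → . A num] has the dot before A: add [A → . b num], [A → . b Y *], [A → . Y]

GOTO = { [A → . Y], [A → . b Y *], [A → . b num], [A → b . Y *], [Y → . * * b], [Y → . A num] }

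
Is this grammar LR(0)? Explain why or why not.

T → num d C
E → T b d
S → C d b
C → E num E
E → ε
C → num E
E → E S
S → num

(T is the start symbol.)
A grammar is LR(0) if no state in the canonical LR(0) collection has:
  - both a shift item (dot before a terminal) and a complete item (shift-reduce conflict), or
  - two or more complete items (reduce-reduce conflict; the accept item [T' → T .] counts as a complete item here).

Augment with T' → T and build the canonical LR(0) collection (I0 = CLOSURE({[T' → . T]}), then GOTO on every symbol after a dot until no new states appear). It has 18 states:
  I0: { [T → . num d C], [T' → . T] }  — shift
  I1: { [T' → T .] }  — accept
  I2: { [T → num . d C] }  — shift
  I3: { [C → . E num E], [C → . num E], [E → . E S], [E → . T b d], [E → .], [T → . num d C], [T → num d . C] }  — shift, reduce
  I4: { [T → num d C .] }  — reduce
  I5: { [C → . E num E], [C → . num E], [C → E . num E], [E → . E S], [E → . T b d], [E → .], [E → E . S], [S → . C d b], [S → . num], [T → . num d C] }  — shift, reduce
  I6: { [E → T . b d] }  — shift
  I7: { [C → num . E], [E → . E S], [E → . T b d], [E → .], [T → . num d C], [T → num . d C] }  — shift, reduce
  I8: { [C → . E num E], [C → . num E], [C → num E .], [E → . E S], [E → . T b d], [E → .], [E → E . S], [S → . C d b], [S → . num], [T → . num d C] }  — shift, 2 reduces
  I9: { [S → C . d b] }  — shift
  I10: { [E → E S .] }  — reduce
  I11: { [C → num . E], [E → . E S], [E → . T b d], [E → .], [S → num .], [T → . num d C], [T → num . d C] }  — shift, 2 reduces
  I12: { [S → C d . b] }  — shift
  I13: { [S → C d b .] }  — reduce
  I14: { [E → T b . d] }  — shift
  I15: { [E → T b d .] }  — reduce
  I16: { [C → E num . E], [C → num . E], [E → . E S], [E → . T b d], [E → .], [S → num .], [T → . num d C], [T → num . d C] }  — shift, 2 reduces
  I17: { [C → . E num E], [C → . num E], [C → E num E .], [C → num E .], [E → . E S], [E → . T b d], [E → .], [E → E . S], [S → . C d b], [S → . num], [T → . num d C] }  — shift, 3 reduces

Conflict in state I3:
  Shift-reduce conflict between [E → .] and [C → . num E]
So the grammar is NOT LR(0).

Answer: No. Shift-reduce conflict between [E → .] and [C → . num E]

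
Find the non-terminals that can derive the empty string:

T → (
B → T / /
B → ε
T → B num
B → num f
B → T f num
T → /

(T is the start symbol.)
A non-terminal is nullable if it can derive ε (the empty string): either it has an ε-production, or it has a production whose right-hand side consists entirely of nullable non-terminals.

ε-productions: B → ε
So B is immediately nullable.
No further non-terminal can be added: every production for the remaining non-terminals contains a terminal or a non-nullable non-terminal.
Nullable = { 'B' }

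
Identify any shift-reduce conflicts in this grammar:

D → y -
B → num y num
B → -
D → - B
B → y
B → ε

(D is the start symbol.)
Yes — I1: [B → .] vs [B → . -]

A shift-reduce conflict occurs when an LR(0) state has both:
  - a complete (reduce) item [A → α .] (dot at the end), and
  - a shift item [B → β . c γ] (dot before a terminal).

Augment with D' → D and build the canonical LR(0) collection (I0 = CLOSURE({[D' → . D]}), then GOTO on every symbol after a dot until no new states appear). It has 11 states:
  I0: { [D → . - B], [D → . y -], [D' → . D] }  — shift
  I1: { [B → . -], [B → . num y num], [B → . y], [B → .], [D → - . B] }  — shift, reduce
  I2: { [D' → D .] }  — accept
  I3: { [D → y . -] }  — shift
  I4: { [D → y - .] }  — reduce
  I5: { [B → - .] }  — reduce
  I6: { [D → - B .] }  — reduce
  I7: { [B → num . y num] }  — shift
  I8: { [B → y .] }  — reduce
  I9: { [B → num y . num] }  — shift
  I10: { [B → num y num .] }  — reduce

I1 contains reduce item [B → .] and shift items [B → . -], [B → . num y num], [B → . y] — shift-reduce conflict.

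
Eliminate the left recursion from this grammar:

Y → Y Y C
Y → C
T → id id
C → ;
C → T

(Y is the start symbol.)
Y → C Y'
Y' → Y C Y'
Y' → ε
T → id id
C → ;
C → T

Y is directly left-recursive. The standard transformation for
  A → A α₁ | ... | A α_m | β₁ | ... | β_n
is
  A  → β₁ A' | ... | β_n A'
  A' → α₁ A' | ... | α_m A' | ε

Y → C becomes Y → C Y'
Y → Y Y C becomes Y' → Y C Y'
Add Y' → ε

Productions for other non-terminals are unchanged:
  T → id id
  C → ;
  C → T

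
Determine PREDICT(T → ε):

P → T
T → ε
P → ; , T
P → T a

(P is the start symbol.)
{ $, 'a' }

PREDICT(T → ε) = (FIRST(RHS) \ {ε}) ∪ (FOLLOW(T) if ε ∈ FIRST(RHS), i.e. RHS ⇒* ε)
The right-hand side is ε (FIRST(ε) = { ε }), so the predict set is FOLLOW(T) = { $, 'a' }
PREDICT(T → ε) = { $, 'a' }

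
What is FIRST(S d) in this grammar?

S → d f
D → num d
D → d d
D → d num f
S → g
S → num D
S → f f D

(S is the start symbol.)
FIRST sets of the non-terminals involved (from the grammar, by fixed-point iteration):
  FIRST(S) = { 'd', 'f', 'g', 'num' }

To compute FIRST(S d), process the symbols left to right:
Symbol S is a non-terminal. Add FIRST(S) \ {ε} = { 'd', 'f', 'g', 'num' }
S is not nullable (ε ∉ FIRST(S)), so stop here.
FIRST(S d) = { 'd', 'f', 'g', 'num' }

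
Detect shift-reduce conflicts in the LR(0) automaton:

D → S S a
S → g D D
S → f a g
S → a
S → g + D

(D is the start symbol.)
No shift-reduce conflicts

A shift-reduce conflict occurs when an LR(0) state has both:
  - a complete (reduce) item [A → α .] (dot at the end), and
  - a shift item [B → β . c γ] (dot before a terminal).

Augment with D' → D and build the canonical LR(0) collection (I0 = CLOSURE({[D' → . D]}), then GOTO on every symbol after a dot until no new states appear). It has 14 states:
  I0: { [D → . S S a], [D' → . D], [S → . a], [S → . f a g], [S → . g + D], [S → . g D D] }  — shift
  I1: { [D' → D .] }  — accept
  I2: { [D → S . S a], [S → . a], [S → . f a g], [S → . g + D], [S → . g D D] }  — shift
  I3: { [S → a .] }  — reduce
  I4: { [S → f . a g] }  — shift
  I5: { [D → . S S a], [S → . a], [S → . f a g], [S → . g + D], [S → . g D D], [S → g . + D], [S → g . D D] }  — shift
  I6: { [D → . S S a], [S → . a], [S → . f a g], [S → . g + D], [S → . g D D], [S → g + . D] }  — shift
  I7: { [D → . S S a], [S → . a], [S → . f a g], [S → . g + D], [S → . g D D], [S → g D . D] }  — shift
  I8: { [S → g D D .] }  — reduce
  I9: { [S → g + D .] }  — reduce
  I10: { [S → f a . g] }  — shift
  I11: { [S → f a g .] }  — reduce
  I12: { [D → S S . a] }  — shift
  I13: { [D → S S a .] }  — reduce

No state contains both a complete item and a shift item.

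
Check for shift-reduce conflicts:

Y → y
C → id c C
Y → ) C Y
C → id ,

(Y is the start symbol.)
No shift-reduce conflicts

Augment with Y' → Y and build the canonical LR(0) collection (I0 = CLOSURE({[Y' → . Y]}), then GOTO on every symbol after a dot until no new states appear). It has 10 states:
  I0: { [Y → . ) C Y], [Y → . y], [Y' → . Y] }  — shift
  I1: { [C → . id ,], [C → . id c C], [Y → ) . C Y] }  — shift
  I2: { [Y' → Y .] }  — accept
  I3: { [Y → y .] }  — reduce
  I4: { [Y → ) C . Y], [Y → . ) C Y], [Y → . y] }  — shift
  I5: { [C → id . ,], [C → id . c C] }  — shift
  I6: { [C → id , .] }  — reduce
  I7: { [C → . id ,], [C → . id c C], [C → id c . C] }  — shift
  I8: { [C → id c C .] }  — reduce
  I9: { [Y → ) C Y .] }  — reduce

No state contains both a complete item and a shift item.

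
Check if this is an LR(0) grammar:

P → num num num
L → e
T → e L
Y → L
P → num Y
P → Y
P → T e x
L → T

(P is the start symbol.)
A grammar is LR(0) if no state in the canonical LR(0) collection has:
  - both a shift item (dot before a terminal) and a complete item (shift-reduce conflict), or
  - two or more complete items (reduce-reduce conflict; the accept item [P' → P .] counts as a complete item here).

Augment with P' → P and build the canonical LR(0) collection (I0 = CLOSURE({[P' → . P]}), then GOTO on every symbol after a dot until no new states appear). It has 14 states:
  I0: { [L → . T], [L → . e], [P → . T e x], [P → . Y], [P → . num Y], [P → . num num num], [P' → . P], [T → . e L], [Y → . L] }  — shift
  I1: { [Y → L .] }  — reduce
  I2: { [P' → P .] }  — accept
  I3: { [L → T .], [P → T . e x] }  — shift, reduce
  I4: { [P → Y .] }  — reduce
  I5: { [L → . T], [L → . e], [L → e .], [T → . e L], [T → e . L] }  — shift, reduce
  I6: { [L → . T], [L → . e], [P → num . Y], [P → num . num num], [T → . e L], [Y → . L] }  — shift
  I7: { [L → T .] }  — reduce
  I8: { [P → num Y .] }  — reduce
  I9: { [P → num num . num] }  — shift
  I10: { [P → num num num .] }  — reduce
  I11: { [T → e L .] }  — reduce
  I12: { [P → T e . x] }  — shift
  I13: { [P → T e x .] }  — reduce

Conflict in state I3:
  Shift-reduce conflict between [L → T .] and [P → T . e x]
So the grammar is NOT LR(0).

Answer: No. Shift-reduce conflict between [L → T .] and [P → T . e x]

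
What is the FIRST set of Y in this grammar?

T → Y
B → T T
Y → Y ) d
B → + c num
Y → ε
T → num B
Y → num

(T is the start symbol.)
To compute FIRST(Y), examine every production with Y on the left-hand side, reading each right-hand side left to right until a non-nullable symbol is reached.

From Y → Y ) d:
  - Y is the symbol being defined: contributes nothing new
    Y is nullable, so continue to the next symbol
  - ')' is a terminal: add ')' and stop
From Y → ε:
  - ε-production, so ε ∈ FIRST(Y)
From Y → num:
  - num is a terminal: add 'num' and stop

Collecting: FIRST(Y) = { ')', 'num', ε }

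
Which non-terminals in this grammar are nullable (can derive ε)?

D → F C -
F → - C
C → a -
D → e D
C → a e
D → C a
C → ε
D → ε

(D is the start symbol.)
A non-terminal is nullable if it can derive ε (the empty string): either it has an ε-production, or it has a production whose right-hand side consists entirely of nullable non-terminals.

ε-productions: C → ε, D → ε
So C, D are immediately nullable.
No further non-terminal can be added: every production for the remaining non-terminals contains a terminal or a non-nullable non-terminal.
Nullable = { 'C', 'D' }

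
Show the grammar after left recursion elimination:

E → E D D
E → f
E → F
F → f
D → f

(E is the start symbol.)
E → f E'
E → F E'
E' → D D E'
E' → ε
F → f
D → f

E is directly left-recursive. The standard transformation for
  A → A α₁ | ... | A α_m | β₁ | ... | β_n
is
  A  → β₁ A' | ... | β_n A'
  A' → α₁ A' | ... | α_m A' | ε

E → f becomes E → f E'
E → F becomes E → F E'
E → E D D becomes E' → D D E'
Add E' → ε

Productions for other non-terminals are unchanged:
  F → f
  D → f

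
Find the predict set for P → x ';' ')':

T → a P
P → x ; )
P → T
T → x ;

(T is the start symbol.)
{ 'x' }

PREDICT(P → x ';' ')') = (FIRST(RHS) \ {ε}) ∪ (FOLLOW(P) if ε ∈ FIRST(RHS), i.e. RHS ⇒* ε)
FIRST(x ';' ')') = { 'x' }
ε ∉ FIRST(x ';' ')'), so FOLLOW(P) is not added.
PREDICT(P → x ';' ')') = { 'x' }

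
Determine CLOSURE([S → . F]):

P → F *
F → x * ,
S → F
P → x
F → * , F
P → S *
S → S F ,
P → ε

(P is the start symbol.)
To compute CLOSURE, for each item [A → α.Bβ] where B is a non-terminal, add [B → .γ] for all productions B → γ; repeat for the newly added items until nothing changes.

Start with: [S → . F]
  [S → . F] has the dot before F: add [F → . x * ,], [F → . * , F]
No further items can be added.

CLOSURE = { [F → . * , F], [F → . x * ,], [S → . F] }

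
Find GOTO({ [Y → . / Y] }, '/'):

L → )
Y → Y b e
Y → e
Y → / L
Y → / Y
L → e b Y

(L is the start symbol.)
{ [Y → . / L], [Y → . / Y], [Y → . Y b e], [Y → . e], [Y → / . Y] }

GOTO(I, '/') = CLOSURE({ [A → αX.β] : [A → α.Xβ] ∈ I, X = '/' })

Items with dot before '/', with the dot advanced:
  [Y → . / Y] → [Y → / . Y]
Closure of the advanced items:
  [Y → / . Y] has the dot before Y: add [Y → . Y b e], [Y → . e], [Y → . / L], [Y → . / Y]

GOTO = { [Y → . / L], [Y → . / Y], [Y → . Y b e], [Y → . e], [Y → / . Y] }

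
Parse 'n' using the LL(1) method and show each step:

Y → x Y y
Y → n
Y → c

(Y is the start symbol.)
Stack is shown with the top on the left.

Stack  Input  Action
--------------------
Y $    n $    output Y → n
n $    n $    match 'n'
$      $      accept

The string is accepted.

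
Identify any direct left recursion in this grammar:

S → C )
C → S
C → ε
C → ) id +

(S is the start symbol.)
No direct left recursion

S → C ): starts with C
C → S: starts with S
C → ε: starts with ε
C → ) id +: starts with ')'

No direct left recursion found.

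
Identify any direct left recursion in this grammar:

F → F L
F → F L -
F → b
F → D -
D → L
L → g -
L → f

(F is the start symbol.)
Yes, F is left-recursive

Direct left recursion occurs when N → N α for some non-terminal N (the right-hand side begins with the left-hand side itself).

F → F L: LEFT RECURSIVE (starts with F)
F → F L -: LEFT RECURSIVE (starts with F)
F → b: starts with b
F → D -: starts with D
D → L: starts with L
L → g -: starts with g
L → f: starts with f

The grammar has direct left recursion on: F.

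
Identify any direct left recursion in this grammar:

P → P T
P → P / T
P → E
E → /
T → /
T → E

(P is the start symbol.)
Yes, P is left-recursive

Direct left recursion occurs when N → N α for some non-terminal N (the right-hand side begins with the left-hand side itself).

P → P T: LEFT RECURSIVE (starts with P)
P → P / T: LEFT RECURSIVE (starts with P)
P → E: starts with E
E → /: starts with '/'
T → /: starts with '/'
T → E: starts with E

The grammar has direct left recursion on: P.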